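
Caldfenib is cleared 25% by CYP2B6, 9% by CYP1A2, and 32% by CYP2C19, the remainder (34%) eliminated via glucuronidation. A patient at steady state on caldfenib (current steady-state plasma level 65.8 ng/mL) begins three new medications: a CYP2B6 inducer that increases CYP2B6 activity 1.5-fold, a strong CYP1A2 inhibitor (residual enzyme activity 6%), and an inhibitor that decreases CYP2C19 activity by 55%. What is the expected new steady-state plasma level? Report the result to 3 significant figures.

The CYP2B6 pathway (25% of clearance) rises to 1.5× activity: 0.25 × 1.5 = 0.375.
The CYP1A2 pathway (9% of clearance) drops to 0.06× activity: 0.09 × 0.06 = 0.0054.
The CYP2C19 pathway (32% of clearance) drops to 0.45× activity: 0.32 × 0.45 = 0.144.
The remaining 34% of clearance is unaffected.
CL_new/CL_old = 0.375 + 0.0054 + 0.144 + 0.34 = 0.8644.
Steady-state plasma level ∝ 1/CL: new value = 65.8 / 0.8644 = 76.1 ng/mL.

76.1 ng/mL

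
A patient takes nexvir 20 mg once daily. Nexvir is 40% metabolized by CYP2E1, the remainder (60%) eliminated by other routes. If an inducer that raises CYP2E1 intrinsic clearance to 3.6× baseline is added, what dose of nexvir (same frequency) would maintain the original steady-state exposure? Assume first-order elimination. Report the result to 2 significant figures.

41 mg

The CYP2E1 pathway (40% of clearance) increases to 3.6× activity: 0.4 × 3.6 = 1.44.
Non-CYP routes (60%) are unchanged.
Relative clearance = 1.44 + 0.6 = 2.04.
Css,avg = (dose rate)/CL, so holding Css fixed requires dose ∝ CL: 20 × 2.04 = 41 mg.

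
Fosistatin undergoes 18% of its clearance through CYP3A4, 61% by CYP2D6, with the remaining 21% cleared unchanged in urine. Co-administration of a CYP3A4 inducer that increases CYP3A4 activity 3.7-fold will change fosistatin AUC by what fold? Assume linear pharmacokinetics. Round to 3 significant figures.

The CYP3A4 pathway (18% of clearance) is boosted to 3.7× activity: 0.18 × 3.7 = 0.666.
CYP2D6 (61%) and the residual 21% are unaffected.
New clearance relative to baseline: 0.666 + 0.61 + 0.21 = 1.486.
Since AUC ∝ 1/CL, the ratio is 1 / 1.486 = 0.673.

0.673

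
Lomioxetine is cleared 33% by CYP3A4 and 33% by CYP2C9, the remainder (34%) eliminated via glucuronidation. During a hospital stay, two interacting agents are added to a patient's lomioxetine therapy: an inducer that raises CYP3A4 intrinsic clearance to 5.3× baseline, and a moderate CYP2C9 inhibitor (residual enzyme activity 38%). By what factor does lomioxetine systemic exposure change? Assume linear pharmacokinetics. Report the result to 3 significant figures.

The CYP3A4 pathway (33% of clearance) rises to 5.3× activity: 0.33 × 5.3 = 1.749.
The CYP2C9 pathway (33% of clearance) falls to 0.38× activity: 0.33 × 0.38 = 0.1254.
The remaining 34% of clearance is unaffected.
New clearance relative to baseline: 1.749 + 0.1254 + 0.34 = 2.2144.
Net systemic exposure ratio = 1 / 2.2144 = 0.452.

0.452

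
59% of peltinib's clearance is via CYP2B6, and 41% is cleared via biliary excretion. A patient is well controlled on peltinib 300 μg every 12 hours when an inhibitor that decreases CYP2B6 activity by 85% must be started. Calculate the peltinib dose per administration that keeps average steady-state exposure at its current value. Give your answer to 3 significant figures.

150 μg

The CYP2B6 pathway (59% of clearance) falls to 0.15× activity: 0.59 × 0.15 = 0.0885.
The remaining 41% of clearance is unaffected.
CL_new/CL_old = 0.0885 + 0.41 = 0.4985.
To maintain the same steady-state level, dose must scale with clearance: new dose = 300 × 0.4985 = 150 μg.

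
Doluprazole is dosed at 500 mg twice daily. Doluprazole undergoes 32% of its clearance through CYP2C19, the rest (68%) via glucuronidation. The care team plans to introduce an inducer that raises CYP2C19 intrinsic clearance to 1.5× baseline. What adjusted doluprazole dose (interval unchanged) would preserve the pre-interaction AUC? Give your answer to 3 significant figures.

580 mg

The CYP2C19 pathway (32% of clearance) rises to 1.5× activity: 0.32 × 1.5 = 0.48.
The remaining 68% of clearance is unaffected.
New clearance relative to baseline: 0.48 + 0.68 = 1.16.
To maintain the same steady-state level, dose must scale with clearance: new dose = 500 × 1.16 = 580 mg.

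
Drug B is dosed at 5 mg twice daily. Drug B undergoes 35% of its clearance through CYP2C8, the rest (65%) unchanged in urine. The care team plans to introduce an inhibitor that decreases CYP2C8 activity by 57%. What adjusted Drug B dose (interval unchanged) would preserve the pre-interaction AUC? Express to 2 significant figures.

4.0 mg

The CYP2C8 pathway (35% of clearance) falls to 0.43× activity: 0.35 × 0.43 = 0.1505.
The remaining 65% of clearance is unaffected.
Relative clearance = 0.1505 + 0.65 = 0.8005.
To maintain the same steady-state level, dose must scale with clearance: new dose = 5 × 0.8005 = 4.0 mg.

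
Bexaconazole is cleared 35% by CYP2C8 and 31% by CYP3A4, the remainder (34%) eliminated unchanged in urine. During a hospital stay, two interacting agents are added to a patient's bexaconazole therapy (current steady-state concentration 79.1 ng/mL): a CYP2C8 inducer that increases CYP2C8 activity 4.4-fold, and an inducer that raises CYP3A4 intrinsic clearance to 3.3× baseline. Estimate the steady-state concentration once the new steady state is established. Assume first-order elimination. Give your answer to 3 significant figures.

CYP2C8: 0.35 × 4.4 = 1.54
CYP3A4: 0.31 × 3.3 = 1.023
Other: 0.34 (unchanged)
New clearance relative to baseline: 1.54 + 1.023 + 0.34 = 2.903.
Steady-state concentration ∝ 1/CL: new value = 79.1 / 2.903 = 27.2 ng/mL.

27.2 ng/mL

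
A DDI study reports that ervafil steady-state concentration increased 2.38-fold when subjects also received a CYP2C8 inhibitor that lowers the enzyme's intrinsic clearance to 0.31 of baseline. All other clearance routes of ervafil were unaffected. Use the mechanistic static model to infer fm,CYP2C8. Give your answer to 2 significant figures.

Call the CYP2C8 fraction fm. After the interaction, CL_new/CL_old = fm × 0.31 + (1 − fm).
Steady-state concentration ratio = 1 / (new CL fraction), so new CL fraction = 1 / 2.38 = 0.4202.
fm × 0.31 + 1 − fm = 0.4202  ⇒  fm × (0.31 − 1) = −0.5798  ⇒  fm = 0.84.

0.84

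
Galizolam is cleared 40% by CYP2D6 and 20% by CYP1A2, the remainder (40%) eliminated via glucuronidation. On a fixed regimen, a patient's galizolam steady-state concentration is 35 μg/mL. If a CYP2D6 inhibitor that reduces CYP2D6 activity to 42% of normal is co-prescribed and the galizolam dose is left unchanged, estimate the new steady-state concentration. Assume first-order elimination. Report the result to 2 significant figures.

The CYP2D6 pathway (40% of clearance) falls to 0.42× activity: 0.4 × 0.42 = 0.168.
CYP1A2 (20%) and the residual 40% are unaffected.
Relative clearance = 0.168 + 0.2 + 0.4 = 0.768.
With dosing unchanged, steady-state concentration scales as 1/CL: 35 / 0.768 = 46 μg/mL.

46 μg/mL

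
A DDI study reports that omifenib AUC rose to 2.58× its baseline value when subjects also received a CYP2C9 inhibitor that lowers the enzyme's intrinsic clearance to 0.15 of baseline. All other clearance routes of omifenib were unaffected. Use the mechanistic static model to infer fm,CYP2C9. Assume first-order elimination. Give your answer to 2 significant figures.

0.72

Let fm be the CYP2C9 fraction. New clearance relative to baseline = fm × 0.15 + (1 − fm).
AUC ratio = 1 / (new CL fraction), so new CL fraction = 1 / 2.58 = 0.3876.
fm × 0.15 + 1 − fm = 0.3876  ⇒  fm × (0.15 − 1) = −0.6124  ⇒  fm = 0.72.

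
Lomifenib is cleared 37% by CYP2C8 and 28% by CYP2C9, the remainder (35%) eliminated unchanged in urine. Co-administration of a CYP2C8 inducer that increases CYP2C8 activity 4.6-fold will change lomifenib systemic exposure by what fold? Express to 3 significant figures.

0.429

The CYP2C8 pathway (37% of clearance) rises to 4.6× activity: 0.37 × 4.6 = 1.702.
CYP2C9 (28%) and the residual 35% are unaffected.
CL_new/CL_old = 1.702 + 0.28 + 0.35 = 2.332.
Systemic exposure is inversely proportional to clearance, so the fold-change is 1 / 2.332 = 0.429.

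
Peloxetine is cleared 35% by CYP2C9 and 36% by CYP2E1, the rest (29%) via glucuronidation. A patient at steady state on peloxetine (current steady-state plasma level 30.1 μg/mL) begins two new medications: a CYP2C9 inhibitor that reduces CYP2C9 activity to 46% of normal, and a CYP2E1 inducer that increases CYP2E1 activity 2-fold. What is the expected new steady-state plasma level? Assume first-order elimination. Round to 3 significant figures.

The CYP2C9 pathway (35% of clearance) is reduced to 0.46× activity: 0.35 × 0.46 = 0.161.
The CYP2E1 pathway (36% of clearance) increases to 2× activity: 0.36 × 2 = 0.72.
Non-CYP routes (29%) are unchanged.
New clearance relative to baseline: 0.161 + 0.72 + 0.29 = 1.171.
Steady-state plasma level ∝ 1/CL: new value = 30.1 / 1.171 = 25.7 μg/mL.

25.7 μg/mL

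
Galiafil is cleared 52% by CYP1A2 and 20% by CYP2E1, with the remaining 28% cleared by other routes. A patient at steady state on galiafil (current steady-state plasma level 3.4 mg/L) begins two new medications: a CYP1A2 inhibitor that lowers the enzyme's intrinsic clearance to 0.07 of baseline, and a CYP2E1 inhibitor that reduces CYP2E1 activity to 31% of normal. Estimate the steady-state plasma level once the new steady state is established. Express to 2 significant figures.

9.0 mg/L

The CYP1A2 pathway (52% of clearance) falls to 0.07× activity: 0.52 × 0.07 = 0.0364.
The CYP2E1 pathway (20% of clearance) falls to 0.31× activity: 0.2 × 0.31 = 0.062.
The remaining 28% of clearance is unaffected.
Relative clearance = 0.0364 + 0.062 + 0.28 = 0.3784.
Dividing the baseline by the relative clearance: 3.4 / 0.3784 = 9.0 mg/L.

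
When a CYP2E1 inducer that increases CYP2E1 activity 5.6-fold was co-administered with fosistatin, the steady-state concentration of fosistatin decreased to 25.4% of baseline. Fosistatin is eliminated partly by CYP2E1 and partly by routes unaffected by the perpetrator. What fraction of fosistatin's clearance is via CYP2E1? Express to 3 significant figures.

0.638

Let fm be the CYP2E1 fraction. New clearance relative to baseline = fm × 5.6 + (1 − fm).
Steady-state concentration ratio = 1 / (new CL fraction), so new CL fraction = 1 / 0.254 = 3.937.
fm × 5.6 + 1 − fm = 3.937  ⇒  fm × (5.6 − 1) = 2.937  ⇒  fm = 0.638.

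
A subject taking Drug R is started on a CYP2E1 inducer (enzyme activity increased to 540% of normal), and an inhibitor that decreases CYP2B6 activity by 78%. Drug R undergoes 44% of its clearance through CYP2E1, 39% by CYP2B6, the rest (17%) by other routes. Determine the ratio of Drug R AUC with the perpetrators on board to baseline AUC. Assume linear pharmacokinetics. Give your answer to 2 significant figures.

CYP2E1: 0.44 × 5.4 = 2.376
CYP2B6: 0.39 × 0.22 = 0.0858
Other: 0.17 (unchanged)
CL_new/CL_old = 2.376 + 0.0858 + 0.17 = 2.6318.
Net AUC ratio = 1 / 2.6318 = 0.38.

0.38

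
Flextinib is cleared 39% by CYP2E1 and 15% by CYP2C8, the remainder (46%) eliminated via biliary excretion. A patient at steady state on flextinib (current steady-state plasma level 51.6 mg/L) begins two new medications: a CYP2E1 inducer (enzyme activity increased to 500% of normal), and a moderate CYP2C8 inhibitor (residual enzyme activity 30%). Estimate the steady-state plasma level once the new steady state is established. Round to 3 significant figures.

The CYP2E1 pathway (39% of clearance) is boosted to 5× activity: 0.39 × 5 = 1.95.
The CYP2C8 pathway (15% of clearance) falls to 0.3× activity: 0.15 × 0.3 = 0.045.
The remaining 46% of clearance is unaffected.
CL_new/CL_old = 1.95 + 0.045 + 0.46 = 2.455.
New steady-state plasma level = 51.6 / 2.455 = 21.0 mg/L (concentration scales inversely with clearance).

21.0 mg/L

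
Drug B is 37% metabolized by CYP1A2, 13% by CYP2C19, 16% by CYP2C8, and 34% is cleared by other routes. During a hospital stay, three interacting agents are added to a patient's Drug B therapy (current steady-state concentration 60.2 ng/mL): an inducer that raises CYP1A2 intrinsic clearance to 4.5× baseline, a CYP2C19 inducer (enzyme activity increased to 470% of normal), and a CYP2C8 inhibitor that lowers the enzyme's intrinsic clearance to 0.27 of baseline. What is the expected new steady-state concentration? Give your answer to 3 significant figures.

CYP1A2: 0.37 × 4.5 = 1.665
CYP2C19: 0.13 × 4.7 = 0.611
CYP2C8: 0.16 × 0.27 = 0.0432
Other: 0.34 (unchanged)
Relative clearance = 1.665 + 0.611 + 0.0432 + 0.34 = 2.6592.
Dividing the baseline by the relative clearance: 60.2 / 2.6592 = 22.6 ng/mL.

22.6 ng/mL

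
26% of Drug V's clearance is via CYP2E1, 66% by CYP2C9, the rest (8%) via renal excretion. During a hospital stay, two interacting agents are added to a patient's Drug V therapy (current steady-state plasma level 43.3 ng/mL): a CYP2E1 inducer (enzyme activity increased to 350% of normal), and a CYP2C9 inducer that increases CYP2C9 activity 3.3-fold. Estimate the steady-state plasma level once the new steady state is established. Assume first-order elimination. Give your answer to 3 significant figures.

The CYP2E1 pathway (26% of clearance) is boosted to 3.5× activity: 0.26 × 3.5 = 0.91.
The CYP2C9 pathway (66% of clearance) is boosted to 3.3× activity: 0.66 × 3.3 = 2.178.
The remaining 8% of clearance is unaffected.
CL_new/CL_old = 0.91 + 2.178 + 0.08 = 3.168.
Dividing the baseline by the relative clearance: 43.3 / 3.168 = 13.7 ng/mL.

13.7 ng/mL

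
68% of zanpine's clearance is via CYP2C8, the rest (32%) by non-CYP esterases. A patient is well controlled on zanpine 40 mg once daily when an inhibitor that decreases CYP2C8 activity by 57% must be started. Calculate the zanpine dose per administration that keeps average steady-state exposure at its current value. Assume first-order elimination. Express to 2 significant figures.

The CYP2C8 pathway (68% of clearance) drops to 0.43× activity: 0.68 × 0.43 = 0.2924.
The remaining 32% of clearance is unaffected.
New clearance relative to baseline: 0.2924 + 0.32 = 0.6124.
To maintain the same steady-state level, dose must scale with clearance: new dose = 40 × 0.6124 = 24 mg.

24 mg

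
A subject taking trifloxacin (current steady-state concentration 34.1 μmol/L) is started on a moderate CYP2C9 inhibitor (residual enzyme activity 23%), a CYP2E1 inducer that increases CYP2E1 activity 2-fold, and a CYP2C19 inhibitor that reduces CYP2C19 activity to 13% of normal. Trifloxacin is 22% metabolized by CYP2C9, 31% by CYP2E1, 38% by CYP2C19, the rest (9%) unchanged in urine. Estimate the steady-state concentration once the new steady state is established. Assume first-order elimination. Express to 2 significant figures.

CYP2C9: 0.22 × 0.23 = 0.0506
CYP2E1: 0.31 × 2 = 0.62
CYP2C19: 0.38 × 0.13 = 0.0494
Other: 0.09 (unchanged)
New clearance relative to baseline: 0.0506 + 0.62 + 0.0494 + 0.09 = 0.81.
Steady-state concentration ∝ 1/CL: new value = 34.1 / 0.81 = 42 μmol/L.

42 μmol/L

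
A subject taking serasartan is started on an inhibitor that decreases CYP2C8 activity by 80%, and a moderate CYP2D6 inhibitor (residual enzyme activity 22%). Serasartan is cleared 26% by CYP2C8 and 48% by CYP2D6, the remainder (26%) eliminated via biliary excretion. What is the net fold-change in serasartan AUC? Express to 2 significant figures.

2.4

CYP2C8: 0.26 × 0.2 = 0.052
CYP2D6: 0.48 × 0.22 = 0.1056
Other: 0.26 (unchanged)
New clearance relative to baseline: 0.052 + 0.1056 + 0.26 = 0.4176.
Net AUC ratio = 1 / 0.4176 = 2.4.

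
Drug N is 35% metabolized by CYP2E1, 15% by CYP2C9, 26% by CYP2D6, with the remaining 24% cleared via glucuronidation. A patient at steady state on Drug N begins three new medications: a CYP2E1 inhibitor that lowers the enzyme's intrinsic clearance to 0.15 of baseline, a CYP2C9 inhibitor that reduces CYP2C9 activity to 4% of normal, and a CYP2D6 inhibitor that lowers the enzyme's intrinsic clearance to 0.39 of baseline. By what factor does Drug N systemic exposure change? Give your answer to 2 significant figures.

CYP2E1: 0.35 × 0.15 = 0.0525
CYP2C9: 0.15 × 0.04 = 0.006
CYP2D6: 0.26 × 0.39 = 0.1014
Other: 0.24 (unchanged)
New clearance relative to baseline: 0.0525 + 0.006 + 0.1014 + 0.24 = 0.3999.
Because systemic exposure varies inversely with clearance, the combined effect is 1 / 0.3999 = 2.5.

2.5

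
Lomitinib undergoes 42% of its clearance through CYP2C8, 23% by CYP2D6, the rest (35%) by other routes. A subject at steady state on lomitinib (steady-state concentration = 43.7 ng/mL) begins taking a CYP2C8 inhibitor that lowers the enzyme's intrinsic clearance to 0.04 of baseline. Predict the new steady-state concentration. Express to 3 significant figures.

CYP2C8: 0.42 × 0.04 = 0.0168
CYP2D6: 0.23 (unchanged)
Other: 0.35 (unchanged)
New clearance relative to baseline: 0.0168 + 0.23 + 0.35 = 0.5968.
Steady-state concentration ∝ 1/CL, so new value = 43.7 / 0.5968 = 73.2 ng/mL.

73.2 ng/mL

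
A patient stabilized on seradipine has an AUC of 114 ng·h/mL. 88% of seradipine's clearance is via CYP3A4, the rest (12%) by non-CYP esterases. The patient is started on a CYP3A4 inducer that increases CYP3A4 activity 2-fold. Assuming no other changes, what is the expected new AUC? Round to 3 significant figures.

CYP3A4: 0.88 × 2 = 1.76
Other: 0.12 (unchanged)
CL_new/CL_old = 1.76 + 0.12 = 1.88.
With dosing unchanged, AUC scales as 1/CL: 114 / 1.88 = 60.6 ng·h/mL.

60.6 ng·h/mL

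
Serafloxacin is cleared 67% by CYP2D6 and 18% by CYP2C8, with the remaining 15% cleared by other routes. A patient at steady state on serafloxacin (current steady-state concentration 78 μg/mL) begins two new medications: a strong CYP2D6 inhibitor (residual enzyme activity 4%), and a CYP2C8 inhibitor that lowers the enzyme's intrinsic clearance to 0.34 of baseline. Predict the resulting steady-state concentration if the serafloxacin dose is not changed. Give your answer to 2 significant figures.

CYP2D6: 0.67 × 0.04 = 0.0268
CYP2C8: 0.18 × 0.34 = 0.0612
Other: 0.15 (unchanged)
Relative clearance = 0.0268 + 0.0612 + 0.15 = 0.238.
Steady-state concentration ∝ 1/CL: new value = 78 / 0.238 = 3.3 × 10² μg/mL.

3.3 × 10² μg/mL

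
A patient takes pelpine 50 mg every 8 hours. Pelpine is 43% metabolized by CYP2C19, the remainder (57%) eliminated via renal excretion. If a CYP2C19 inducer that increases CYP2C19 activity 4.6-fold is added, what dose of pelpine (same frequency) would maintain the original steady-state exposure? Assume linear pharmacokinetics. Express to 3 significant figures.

The CYP2C19 pathway (43% of clearance) increases to 4.6× activity: 0.43 × 4.6 = 1.978.
The remaining 57% of clearance is unaffected.
CL_new/CL_old = 1.978 + 0.57 = 2.548.
Css,avg = (dose rate)/CL, so holding Css fixed requires dose ∝ CL: 50 × 2.548 = 127 mg.

127 mg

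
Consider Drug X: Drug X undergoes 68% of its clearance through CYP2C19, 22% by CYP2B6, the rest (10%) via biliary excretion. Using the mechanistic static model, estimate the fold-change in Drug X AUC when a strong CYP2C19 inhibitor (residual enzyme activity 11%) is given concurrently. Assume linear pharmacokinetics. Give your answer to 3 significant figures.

CYP2C19: 0.68 × 0.11 = 0.0748
CYP2B6: 0.22 (unchanged)
Other: 0.1 (unchanged)
New clearance relative to baseline: 0.0748 + 0.22 + 0.1 = 0.3948.
AUC ratio = CL_old/CL_new = 1 / 0.3948 = 2.53.

2.53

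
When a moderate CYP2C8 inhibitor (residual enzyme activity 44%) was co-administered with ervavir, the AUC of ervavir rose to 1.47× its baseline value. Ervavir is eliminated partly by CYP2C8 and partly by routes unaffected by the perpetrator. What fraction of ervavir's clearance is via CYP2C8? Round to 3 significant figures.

0.571

Let fm be the CYP2C8 fraction. New clearance relative to baseline = fm × 0.44 + (1 − fm).
AUC ratio = 1 / (new CL fraction), so new CL fraction = 1 / 1.47 = 0.6803.
fm × 0.44 + 1 − fm = 0.6803  ⇒  fm × (0.44 − 1) = −0.3197  ⇒  fm = 0.571.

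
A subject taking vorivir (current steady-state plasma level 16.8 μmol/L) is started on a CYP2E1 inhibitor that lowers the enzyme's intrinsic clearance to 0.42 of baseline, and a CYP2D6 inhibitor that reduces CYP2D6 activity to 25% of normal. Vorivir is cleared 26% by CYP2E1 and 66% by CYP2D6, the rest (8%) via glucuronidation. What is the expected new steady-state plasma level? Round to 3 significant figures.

47.4 μmol/L

The CYP2E1 pathway (26% of clearance) drops to 0.42× activity: 0.26 × 0.42 = 0.1092.
The CYP2D6 pathway (66% of clearance) falls to 0.25× activity: 0.66 × 0.25 = 0.165.
Non-CYP routes (8%) are unchanged.
Relative clearance = 0.1092 + 0.165 + 0.08 = 0.3542.
Steady-state plasma level ∝ 1/CL: new value = 16.8 / 0.3542 = 47.4 μmol/L.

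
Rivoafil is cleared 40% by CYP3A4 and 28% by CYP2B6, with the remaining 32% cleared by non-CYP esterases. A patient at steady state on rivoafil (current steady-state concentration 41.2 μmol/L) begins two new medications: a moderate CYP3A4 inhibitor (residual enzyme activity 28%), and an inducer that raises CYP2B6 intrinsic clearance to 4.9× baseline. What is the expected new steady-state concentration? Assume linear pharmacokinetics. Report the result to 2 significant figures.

CYP3A4: 0.4 × 0.28 = 0.112
CYP2B6: 0.28 × 4.9 = 1.372
Other: 0.32 (unchanged)
Relative clearance = 0.112 + 1.372 + 0.32 = 1.804.
New steady-state concentration = 41.2 / 1.804 = 23 μmol/L (concentration scales inversely with clearance).

23 μmol/L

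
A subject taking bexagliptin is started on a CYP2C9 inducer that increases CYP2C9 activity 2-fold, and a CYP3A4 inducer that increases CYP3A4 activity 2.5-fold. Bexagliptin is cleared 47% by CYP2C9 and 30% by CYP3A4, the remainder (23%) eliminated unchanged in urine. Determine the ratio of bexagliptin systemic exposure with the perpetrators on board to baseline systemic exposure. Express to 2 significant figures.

0.52

The CYP2C9 pathway (47% of clearance) increases to 2× activity: 0.47 × 2 = 0.94.
The CYP3A4 pathway (30% of clearance) is boosted to 2.5× activity: 0.3 × 2.5 = 0.75.
The remaining 23% of clearance is unaffected.
New clearance relative to baseline: 0.94 + 0.75 + 0.23 = 1.92.
Systemic exposure ∝ 1/CL: fold-change = 1 / 1.92 = 0.52.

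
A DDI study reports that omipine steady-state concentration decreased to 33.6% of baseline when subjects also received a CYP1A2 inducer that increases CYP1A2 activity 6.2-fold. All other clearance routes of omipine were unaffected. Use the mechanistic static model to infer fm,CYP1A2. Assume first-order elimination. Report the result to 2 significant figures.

Call the CYP1A2 fraction fm. After the interaction, CL_new/CL_old = fm × 6.2 + (1 − fm).
Steady-state concentration ratio = 1 / (new CL fraction), so new CL fraction = 1 / 0.336 = 2.976.
fm × 6.2 + 1 − fm = 2.976  ⇒  fm × (6.2 − 1) = 1.976  ⇒  fm = 0.38.

0.38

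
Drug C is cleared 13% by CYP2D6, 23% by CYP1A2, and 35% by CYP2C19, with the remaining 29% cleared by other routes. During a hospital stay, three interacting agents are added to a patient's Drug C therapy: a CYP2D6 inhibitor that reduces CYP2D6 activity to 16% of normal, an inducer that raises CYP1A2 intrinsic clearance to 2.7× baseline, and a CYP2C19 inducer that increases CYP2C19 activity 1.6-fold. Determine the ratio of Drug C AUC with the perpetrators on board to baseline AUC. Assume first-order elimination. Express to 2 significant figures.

0.67

The CYP2D6 pathway (13% of clearance) is reduced to 0.16× activity: 0.13 × 0.16 = 0.0208.
The CYP1A2 pathway (23% of clearance) rises to 2.7× activity: 0.23 × 2.7 = 0.621.
The CYP2C19 pathway (35% of clearance) rises to 1.6× activity: 0.35 × 1.6 = 0.56.
Non-CYP routes (29%) are unchanged.
CL_new/CL_old = 0.0208 + 0.621 + 0.56 + 0.29 = 1.4918.
Net AUC ratio = 1 / 1.4918 = 0.67.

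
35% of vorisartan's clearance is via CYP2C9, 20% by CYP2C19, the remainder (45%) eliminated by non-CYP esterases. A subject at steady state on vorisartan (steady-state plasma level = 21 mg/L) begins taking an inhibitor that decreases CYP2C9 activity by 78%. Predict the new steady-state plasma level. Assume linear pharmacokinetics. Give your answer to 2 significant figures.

29 mg/L

The CYP2C9 pathway (35% of clearance) is reduced to 0.22× activity: 0.35 × 0.22 = 0.077.
CYP2C19 (20%) and the residual 45% are unaffected.
New clearance relative to baseline: 0.077 + 0.2 + 0.45 = 0.727.
New steady-state plasma level = baseline ÷ relative clearance = 21 / 0.727 = 29 mg/L.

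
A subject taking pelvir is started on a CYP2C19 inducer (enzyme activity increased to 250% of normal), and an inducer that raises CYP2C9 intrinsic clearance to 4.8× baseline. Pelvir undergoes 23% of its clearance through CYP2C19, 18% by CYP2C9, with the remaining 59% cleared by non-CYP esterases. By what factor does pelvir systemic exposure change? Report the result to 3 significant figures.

CYP2C19: 0.23 × 2.5 = 0.575
CYP2C9: 0.18 × 4.8 = 0.864
Other: 0.59 (unchanged)
New clearance relative to baseline: 0.575 + 0.864 + 0.59 = 2.029.
Net systemic exposure ratio = 1 / 2.029 = 0.493.

0.493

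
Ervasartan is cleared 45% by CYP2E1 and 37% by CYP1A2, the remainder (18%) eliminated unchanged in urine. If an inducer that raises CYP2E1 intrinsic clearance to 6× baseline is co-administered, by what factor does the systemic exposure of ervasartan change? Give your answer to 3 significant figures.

0.308

The CYP2E1 pathway (45% of clearance) rises to 6× activity: 0.45 × 6 = 2.7.
CYP1A2 (37%) and the residual 18% are unaffected.
Relative clearance = 2.7 + 0.37 + 0.18 = 3.25.
Systemic exposure is inversely proportional to clearance, so the fold-change is 1 / 3.25 = 0.308.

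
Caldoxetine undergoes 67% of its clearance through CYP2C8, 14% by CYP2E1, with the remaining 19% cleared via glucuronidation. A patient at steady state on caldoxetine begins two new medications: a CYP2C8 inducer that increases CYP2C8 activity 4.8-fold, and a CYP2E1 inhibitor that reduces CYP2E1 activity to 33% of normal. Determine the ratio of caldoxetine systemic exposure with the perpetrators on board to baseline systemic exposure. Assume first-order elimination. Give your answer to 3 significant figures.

0.290

The CYP2C8 pathway (67% of clearance) increases to 4.8× activity: 0.67 × 4.8 = 3.216.
The CYP2E1 pathway (14% of clearance) is reduced to 0.33× activity: 0.14 × 0.33 = 0.0462.
Non-CYP routes (19%) are unchanged.
New clearance relative to baseline: 3.216 + 0.0462 + 0.19 = 3.4522.
Because systemic exposure varies inversely with clearance, the combined effect is 1 / 3.4522 = 0.290.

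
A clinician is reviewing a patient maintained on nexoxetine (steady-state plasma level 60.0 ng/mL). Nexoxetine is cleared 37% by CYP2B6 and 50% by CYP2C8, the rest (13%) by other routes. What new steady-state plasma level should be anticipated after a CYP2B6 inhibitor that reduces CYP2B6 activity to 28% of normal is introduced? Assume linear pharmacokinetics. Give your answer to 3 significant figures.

81.8 ng/mL

The CYP2B6 pathway (37% of clearance) drops to 0.28× activity: 0.37 × 0.28 = 0.1036.
CYP2C8 (50%) and the residual 13% are unaffected.
CL_new/CL_old = 0.1036 + 0.5 + 0.13 = 0.7336.
New steady-state plasma level = baseline ÷ relative clearance = 60.0 / 0.7336 = 81.8 ng/mL.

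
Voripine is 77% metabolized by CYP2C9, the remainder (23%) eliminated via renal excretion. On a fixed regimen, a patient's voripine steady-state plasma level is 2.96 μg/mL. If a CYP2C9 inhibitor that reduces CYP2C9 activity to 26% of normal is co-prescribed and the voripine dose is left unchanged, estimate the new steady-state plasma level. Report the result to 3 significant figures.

The CYP2C9 pathway (77% of clearance) falls to 0.26× activity: 0.77 × 0.26 = 0.2002.
Non-CYP routes (23%) are unchanged.
CL_new/CL_old = 0.2002 + 0.23 = 0.4302.
With dosing unchanged, steady-state plasma level scales as 1/CL: 2.96 / 0.4302 = 6.88 μg/mL.

6.88 μg/mL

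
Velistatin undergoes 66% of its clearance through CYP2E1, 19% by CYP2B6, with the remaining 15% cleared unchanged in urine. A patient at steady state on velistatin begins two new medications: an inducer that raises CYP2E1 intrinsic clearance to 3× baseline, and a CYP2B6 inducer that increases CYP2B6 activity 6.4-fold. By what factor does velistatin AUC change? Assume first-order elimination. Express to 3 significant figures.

0.299

The CYP2E1 pathway (66% of clearance) rises to 3× activity: 0.66 × 3 = 1.98.
The CYP2B6 pathway (19% of clearance) increases to 6.4× activity: 0.19 × 6.4 = 1.216.
Non-CYP routes (15%) are unchanged.
New clearance relative to baseline: 1.98 + 1.216 + 0.15 = 3.346.
AUC ∝ 1/CL: fold-change = 1 / 3.346 = 0.299.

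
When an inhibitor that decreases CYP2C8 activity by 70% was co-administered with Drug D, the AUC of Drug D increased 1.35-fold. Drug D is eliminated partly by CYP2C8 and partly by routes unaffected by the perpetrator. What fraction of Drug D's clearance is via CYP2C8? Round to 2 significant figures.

0.37

CL'/CL = 1 / 1.35 = 0.7407
0.3·fm + (1 − fm) = 0.7407
fm = (0.7407 − 1) / (0.3 − 1) = 0.37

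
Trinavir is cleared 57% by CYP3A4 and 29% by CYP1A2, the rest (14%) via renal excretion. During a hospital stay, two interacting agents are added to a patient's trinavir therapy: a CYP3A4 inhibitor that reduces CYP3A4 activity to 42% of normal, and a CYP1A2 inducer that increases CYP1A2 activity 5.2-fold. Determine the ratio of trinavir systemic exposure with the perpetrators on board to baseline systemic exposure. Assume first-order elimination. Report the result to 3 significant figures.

The CYP3A4 pathway (57% of clearance) falls to 0.42× activity: 0.57 × 0.42 = 0.2394.
The CYP1A2 pathway (29% of clearance) rises to 5.2× activity: 0.29 × 5.2 = 1.508.
The remaining 14% of clearance is unaffected.
New clearance relative to baseline: 0.2394 + 1.508 + 0.14 = 1.8874.
Because systemic exposure varies inversely with clearance, the combined effect is 1 / 1.8874 = 0.530.

0.530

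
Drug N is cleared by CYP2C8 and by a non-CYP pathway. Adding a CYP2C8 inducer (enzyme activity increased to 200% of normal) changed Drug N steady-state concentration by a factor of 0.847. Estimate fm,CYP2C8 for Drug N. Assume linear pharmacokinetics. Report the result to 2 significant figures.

0.18

Call the CYP2C8 fraction fm. After the interaction, CL_new/CL_old = fm × 2 + (1 − fm).
Steady-state concentration ratio = 1 / (new CL fraction), so new CL fraction = 1 / 0.847 = 1.181.
fm × 2 + 1 − fm = 1.181  ⇒  fm × (2 − 1) = 0.1806  ⇒  fm = 0.18.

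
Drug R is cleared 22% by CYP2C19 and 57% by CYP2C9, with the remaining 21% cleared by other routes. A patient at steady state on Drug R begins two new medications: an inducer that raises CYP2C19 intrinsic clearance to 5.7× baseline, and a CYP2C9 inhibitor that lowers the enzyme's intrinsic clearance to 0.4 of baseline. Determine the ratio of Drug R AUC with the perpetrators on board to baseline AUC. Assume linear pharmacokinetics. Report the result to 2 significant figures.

The CYP2C19 pathway (22% of clearance) rises to 5.7× activity: 0.22 × 5.7 = 1.254.
The CYP2C9 pathway (57% of clearance) falls to 0.4× activity: 0.57 × 0.4 = 0.228.
Non-CYP routes (21%) are unchanged.
CL_new/CL_old = 1.254 + 0.228 + 0.21 = 1.692.
Net AUC ratio = 1 / 1.692 = 0.59.

0.59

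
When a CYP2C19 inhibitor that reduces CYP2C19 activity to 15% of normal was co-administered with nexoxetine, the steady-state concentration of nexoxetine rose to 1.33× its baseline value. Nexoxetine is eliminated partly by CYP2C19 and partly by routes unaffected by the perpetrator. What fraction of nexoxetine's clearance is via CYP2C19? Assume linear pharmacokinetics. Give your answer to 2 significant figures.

Let fm be the CYP2C19 fraction. New clearance relative to baseline = fm × 0.15 + (1 − fm).
Steady-state concentration ratio = 1 / (new CL fraction), so new CL fraction = 1 / 1.33 = 0.7519.
fm × 0.15 + 1 − fm = 0.7519  ⇒  fm × (0.15 − 1) = −0.2481  ⇒  fm = 0.29.

0.29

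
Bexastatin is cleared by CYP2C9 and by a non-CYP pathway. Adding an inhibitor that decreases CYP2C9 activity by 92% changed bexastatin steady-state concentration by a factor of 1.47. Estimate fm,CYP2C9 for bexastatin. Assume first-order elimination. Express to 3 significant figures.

0.348

Let x = fm,CYP2C9. Because steady-state concentration ∝ 1/CL, relative clearance fell to 1/1.47 = 0.6803.
Setting x·0.08 + (1 − x) = 0.6803 and solving: x = (0.6803 − 1)/(0.08 − 1) = 0.348.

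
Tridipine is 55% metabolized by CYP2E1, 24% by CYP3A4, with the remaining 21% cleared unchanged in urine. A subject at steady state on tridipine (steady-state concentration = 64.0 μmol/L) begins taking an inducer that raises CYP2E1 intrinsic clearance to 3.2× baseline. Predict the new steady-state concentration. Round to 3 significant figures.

CYP2E1: 0.55 × 3.2 = 1.76
CYP3A4: 0.24 (unchanged)
Other: 0.21 (unchanged)
Relative clearance = 1.76 + 0.24 + 0.21 = 2.21.
New steady-state concentration = baseline ÷ relative clearance = 64.0 / 2.21 = 29.0 μmol/L.

29.0 μmol/L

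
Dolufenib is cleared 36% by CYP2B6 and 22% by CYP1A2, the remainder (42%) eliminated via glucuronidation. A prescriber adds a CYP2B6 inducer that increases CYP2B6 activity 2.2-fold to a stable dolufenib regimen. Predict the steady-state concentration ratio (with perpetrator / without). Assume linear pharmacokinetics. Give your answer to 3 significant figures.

CYP2B6: 0.36 × 2.2 = 0.792
CYP1A2: 0.22 (unchanged)
Other: 0.42 (unchanged)
Relative clearance = 0.792 + 0.22 + 0.42 = 1.432.
Since steady-state concentration ∝ 1/CL, the ratio is 1 / 1.432 = 0.698.

0.698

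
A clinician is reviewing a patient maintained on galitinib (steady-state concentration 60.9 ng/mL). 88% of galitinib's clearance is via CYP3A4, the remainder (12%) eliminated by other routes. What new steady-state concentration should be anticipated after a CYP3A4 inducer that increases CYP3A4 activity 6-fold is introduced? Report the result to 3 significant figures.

11.3 ng/mL

CYP3A4: 0.88 × 6 = 5.28
Other: 0.12 (unchanged)
CL_new/CL_old = 5.28 + 0.12 = 5.4.
Steady-state concentration ∝ 1/CL, so new value = 60.9 / 5.4 = 11.3 ng/mL.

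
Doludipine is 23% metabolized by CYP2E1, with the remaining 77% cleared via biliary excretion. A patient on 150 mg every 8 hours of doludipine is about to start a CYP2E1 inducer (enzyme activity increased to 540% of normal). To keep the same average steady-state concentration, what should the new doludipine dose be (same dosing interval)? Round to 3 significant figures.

The CYP2E1 pathway (23% of clearance) rises to 5.4× activity: 0.23 × 5.4 = 1.242.
The remaining 77% of clearance is unaffected.
CL_new/CL_old = 1.242 + 0.77 = 2.012.
Css,avg = (dose rate)/CL, so holding Css fixed requires dose ∝ CL: 150 × 2.012 = 302 mg.

302 mg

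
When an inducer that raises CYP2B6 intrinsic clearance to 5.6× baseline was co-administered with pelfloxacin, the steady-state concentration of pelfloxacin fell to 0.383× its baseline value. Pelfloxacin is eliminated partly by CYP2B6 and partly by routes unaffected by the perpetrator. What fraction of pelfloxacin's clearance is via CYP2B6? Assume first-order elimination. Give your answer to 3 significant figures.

Let fm be the CYP2B6 fraction. New clearance relative to baseline = fm × 5.6 + (1 − fm).
Steady-state concentration ratio = 1 / (new CL fraction), so new CL fraction = 1 / 0.383 = 2.611.
fm × 5.6 + 1 − fm = 2.611  ⇒  fm × (5.6 − 1) = 1.611  ⇒  fm = 0.350.

0.350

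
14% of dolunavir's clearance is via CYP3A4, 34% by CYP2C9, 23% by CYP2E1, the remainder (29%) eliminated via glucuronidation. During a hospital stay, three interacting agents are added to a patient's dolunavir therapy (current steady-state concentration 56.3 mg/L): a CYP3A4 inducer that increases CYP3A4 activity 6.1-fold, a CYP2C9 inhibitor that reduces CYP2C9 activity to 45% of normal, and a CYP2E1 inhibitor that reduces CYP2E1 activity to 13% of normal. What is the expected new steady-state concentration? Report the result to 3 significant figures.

CYP3A4: 0.14 × 6.1 = 0.854
CYP2C9: 0.34 × 0.45 = 0.153
CYP2E1: 0.23 × 0.13 = 0.0299
Other: 0.29 (unchanged)
Relative clearance = 0.854 + 0.153 + 0.0299 + 0.29 = 1.3269.
New steady-state concentration = 56.3 / 1.3269 = 42.4 mg/L (concentration scales inversely with clearance).

42.4 mg/L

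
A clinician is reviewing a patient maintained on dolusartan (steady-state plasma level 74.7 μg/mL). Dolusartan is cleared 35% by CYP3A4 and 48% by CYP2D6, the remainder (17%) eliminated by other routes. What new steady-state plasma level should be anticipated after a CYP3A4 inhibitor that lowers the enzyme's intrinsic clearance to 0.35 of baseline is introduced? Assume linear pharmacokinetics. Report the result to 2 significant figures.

The CYP3A4 pathway (35% of clearance) falls to 0.35× activity: 0.35 × 0.35 = 0.1225.
CYP2D6 (48%) and the residual 17% are unaffected.
CL_new/CL_old = 0.1225 + 0.48 + 0.17 = 0.7725.
Steady-state plasma level ∝ 1/CL, so new value = 74.7 / 0.7725 = 97 μg/mL.

97 μg/mL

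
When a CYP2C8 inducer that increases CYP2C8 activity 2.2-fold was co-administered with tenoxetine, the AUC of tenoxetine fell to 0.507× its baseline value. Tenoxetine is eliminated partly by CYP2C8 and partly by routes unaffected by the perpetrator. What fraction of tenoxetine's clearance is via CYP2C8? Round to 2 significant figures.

0.81

Let x = fm,CYP2C8. Because AUC ∝ 1/CL, relative clearance rose to 1/0.507 = 1.972.
Setting x·2.2 + (1 − x) = 1.972 and solving: x = (1.972 − 1)/(2.2 − 1) = 0.81.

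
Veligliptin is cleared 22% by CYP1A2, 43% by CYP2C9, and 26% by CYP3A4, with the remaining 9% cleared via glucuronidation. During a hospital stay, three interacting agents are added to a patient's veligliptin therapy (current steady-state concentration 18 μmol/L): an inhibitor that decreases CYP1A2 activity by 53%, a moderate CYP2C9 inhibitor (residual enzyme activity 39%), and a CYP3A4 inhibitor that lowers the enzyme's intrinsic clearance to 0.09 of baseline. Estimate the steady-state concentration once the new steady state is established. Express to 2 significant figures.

The CYP1A2 pathway (22% of clearance) drops to 0.47× activity: 0.22 × 0.47 = 0.1034.
The CYP2C9 pathway (43% of clearance) is reduced to 0.39× activity: 0.43 × 0.39 = 0.1677.
The CYP3A4 pathway (26% of clearance) is reduced to 0.09× activity: 0.26 × 0.09 = 0.0234.
The remaining 9% of clearance is unaffected.
New clearance relative to baseline: 0.1034 + 0.1677 + 0.0234 + 0.09 = 0.3845.
Steady-state concentration ∝ 1/CL: new value = 18 / 0.3845 = 47 μmol/L.

47 μmol/L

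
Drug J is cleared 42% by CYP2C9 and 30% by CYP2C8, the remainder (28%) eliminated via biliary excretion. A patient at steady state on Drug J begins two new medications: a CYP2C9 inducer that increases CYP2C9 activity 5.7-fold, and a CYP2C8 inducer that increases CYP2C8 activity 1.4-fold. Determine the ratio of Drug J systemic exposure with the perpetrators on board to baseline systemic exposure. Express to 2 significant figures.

0.32

The CYP2C9 pathway (42% of clearance) increases to 5.7× activity: 0.42 × 5.7 = 2.394.
The CYP2C8 pathway (30% of clearance) increases to 1.4× activity: 0.3 × 1.4 = 0.42.
The remaining 28% of clearance is unaffected.
New clearance relative to baseline: 2.394 + 0.42 + 0.28 = 3.094.
Systemic exposure ∝ 1/CL: fold-change = 1 / 3.094 = 0.32.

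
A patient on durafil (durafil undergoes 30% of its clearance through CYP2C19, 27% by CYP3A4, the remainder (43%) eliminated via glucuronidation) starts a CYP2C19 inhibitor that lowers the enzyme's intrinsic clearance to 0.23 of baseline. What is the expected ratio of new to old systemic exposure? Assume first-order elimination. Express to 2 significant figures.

1.3

CYP2C19: 0.3 × 0.23 = 0.069
CYP3A4: 0.27 (unchanged)
Other: 0.43 (unchanged)
CL_new/CL_old = 0.069 + 0.27 + 0.43 = 0.769.
Systemic exposure is inversely proportional to clearance, so the fold-change is 1 / 0.769 = 1.3.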